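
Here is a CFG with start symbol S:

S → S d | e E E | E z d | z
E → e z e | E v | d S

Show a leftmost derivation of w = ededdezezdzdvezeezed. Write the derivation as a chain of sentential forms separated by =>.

S => Sd   [S → S d]
Sd => eEEd   [S → e E E]
eEEd => edSEd   [E → d S]
edSEd => edeEEEd   [S → e E E]
edeEEEd => edeEvEEd   [E → E v]
edeEvEEd => ededSvEEd   [E → d S]
ededSvEEd => ededEzdvEEd   [S → E z d]
ededEzdvEEd => ededdSzdvEEd   [E → d S]
ededdSzdvEEd => ededdEzdzdvEEd   [S → E z d]
ededdEzdzdvEEd => ededdezezdzdvEEd   [E → e z e]
ededdezezdzdvEEd => ededdezezdzdvezeEd   [E → e z e]
ededdezezdzdvezeEd => ededdezezdzdvezeezed   [E → e z e]

S=>Sd=>eEEd=>edSEd=>edeEEEd=>edeEvEEd=>ededSvEEd=>ededEzdvEEd=>ededdSzdvEEd=>ededdEzdzdvEEd=>ededdezezdzdvEEd=>ededdezezdzdvezeEd=>ededdezezdzdvezeezed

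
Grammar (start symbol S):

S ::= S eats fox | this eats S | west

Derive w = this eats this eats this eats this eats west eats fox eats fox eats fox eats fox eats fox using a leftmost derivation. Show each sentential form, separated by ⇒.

S ⇒ this eats S ⇒ this eats S eats fox ⇒ this eats S eats fox eats fox ⇒ this eats this eats S eats fox eats fox ⇒ this eats this eats this eats S eats fox eats fox ⇒ this eats this eats this eats this eats S eats fox eats fox ⇒ this eats this eats this eats this eats S eats fox eats fox eats fox ⇒ this eats this eats this eats this eats S eats fox eats fox eats fox eats fox ⇒ this eats this eats this eats this eats S eats fox eats fox eats fox eats fox eats fox ⇒ this eats this eats this eats this eats west eats fox eats fox eats fox eats fox eats fox

S ⇒ this eats S   [S ::= this eats S]
this eats S ⇒ this eats S eats fox   [S ::= S eats fox]
this eats S eats fox ⇒ this eats S eats fox eats fox   [S ::= S eats fox]
this eats S eats fox eats fox ⇒ this eats this eats S eats fox eats fox   [S ::= this eats S]
this eats this eats S eats fox eats fox ⇒ this eats this eats this eats S eats fox eats fox   [S ::= this eats S]
this eats this eats this eats S eats fox eats fox ⇒ this eats this eats this eats this eats S eats fox eats fox   [S ::= this eats S]
this eats this eats this eats this eats S eats fox eats fox ⇒ this eats this eats this eats this eats S eats fox eats fox eats fox   [S ::= S eats fox]
this eats this eats this eats this eats S eats fox eats fox eats fox ⇒ this eats this eats this eats this eats S eats fox eats fox eats fox eats fox   [S ::= S eats fox]
this eats this eats this eats this eats S eats fox eats fox eats fox eats fox ⇒ this eats this eats this eats this eats S eats fox eats fox eats fox eats fox eats fox   [S ::= S eats fox]
this eats this eats this eats this eats S eats fox eats fox eats fox eats fox eats fox ⇒ this eats this eats this eats this eats west eats fox eats fox eats fox eats fox eats fox   [S ::= west]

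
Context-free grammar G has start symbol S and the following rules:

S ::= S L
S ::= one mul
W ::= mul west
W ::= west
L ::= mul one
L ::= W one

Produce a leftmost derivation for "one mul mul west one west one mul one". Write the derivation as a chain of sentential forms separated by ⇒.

S ⇒ S L ⇒ S L L ⇒ S L L L ⇒ one mul L L L ⇒ one mul W one L L ⇒ one mul mul west one L L ⇒ one mul mul west one W one L ⇒ one mul mul west one west one L ⇒ one mul mul west one west one mul one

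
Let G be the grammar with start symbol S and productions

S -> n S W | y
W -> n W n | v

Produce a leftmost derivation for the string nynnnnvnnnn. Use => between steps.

S => nSW => nyW => nynWn => nynnWnn => nynnnWnnn => nynnnnWnnnn => nynnnnvnnnn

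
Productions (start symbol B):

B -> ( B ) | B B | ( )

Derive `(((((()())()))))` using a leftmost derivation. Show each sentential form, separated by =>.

B => (B) => ((B)) => (((B))) => ((((B)))) => ((((BB)))) => (((((B)B)))) => (((((BB)B)))) => (((((()B)B)))) => (((((()())B)))) => (((((()())()))))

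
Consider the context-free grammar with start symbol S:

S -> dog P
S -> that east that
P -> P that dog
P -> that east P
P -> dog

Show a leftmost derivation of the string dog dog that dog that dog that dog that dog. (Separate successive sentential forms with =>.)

S => dog P   [S -> dog P]
dog P => dog P that dog   [P -> P that dog]
dog P that dog => dog P that dog that dog   [P -> P that dog]
dog P that dog that dog => dog P that dog that dog that dog   [P -> P that dog]
dog P that dog that dog that dog => dog P that dog that dog that dog that dog   [P -> P that dog]
dog P that dog that dog that dog that dog => dog dog that dog that dog that dog that dog   [P -> dog]

S => dog P => dog P that dog => dog P that dog that dog => dog P that dog that dog that dog => dog P that dog that dog that dog that dog => dog dog that dog that dog that dog that dog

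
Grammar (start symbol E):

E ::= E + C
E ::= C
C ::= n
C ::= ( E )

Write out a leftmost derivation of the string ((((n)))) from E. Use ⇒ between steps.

E ⇒ C ⇒ (E) ⇒ (C) ⇒ ((E)) ⇒ ((C)) ⇒ (((E))) ⇒ (((C))) ⇒ ((((E)))) ⇒ ((((C)))) ⇒ ((((n))))

E ⇒ C   [E ::= C]
C ⇒ (E)   [C ::= ( E )]
(E) ⇒ (C)   [E ::= C]
(C) ⇒ ((E))   [C ::= ( E )]
((E)) ⇒ ((C))   [E ::= C]
((C)) ⇒ (((E)))   [C ::= ( E )]
(((E))) ⇒ (((C)))   [E ::= C]
(((C))) ⇒ ((((E))))   [C ::= ( E )]
((((E)))) ⇒ ((((C))))   [E ::= C]
((((C)))) ⇒ ((((n))))   [C ::= n]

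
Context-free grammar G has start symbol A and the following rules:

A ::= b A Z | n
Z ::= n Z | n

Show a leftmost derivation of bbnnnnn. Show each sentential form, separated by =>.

A => bAZ => bbAZZ => bbnZZ => bbnnZZ => bbnnnZ => bbnnnnZ => bbnnnnn

A => bAZ   [A ::= b A Z]
bAZ => bbAZZ   [A ::= b A Z]
bbAZZ => bbnZZ   [A ::= n]
bbnZZ => bbnnZZ   [Z ::= n Z]
bbnnZZ => bbnnnZ   [Z ::= n]
bbnnnZ => bbnnnnZ   [Z ::= n Z]
bbnnnnZ => bbnnnnn   [Z ::= n]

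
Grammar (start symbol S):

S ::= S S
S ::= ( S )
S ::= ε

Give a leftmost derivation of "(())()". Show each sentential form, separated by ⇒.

S ⇒ SS ⇒ (S)S ⇒ ((S))S ⇒ (())S ⇒ (())SS ⇒ (())(S)S ⇒ (())()S ⇒ (())()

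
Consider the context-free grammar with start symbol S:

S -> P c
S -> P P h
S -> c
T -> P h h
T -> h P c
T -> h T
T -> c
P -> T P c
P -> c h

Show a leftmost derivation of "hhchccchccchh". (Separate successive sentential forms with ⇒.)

S ⇒ PPh ⇒ TPcPh ⇒ hTPcPh ⇒ hhPcPcPh ⇒ hhchcPcPh ⇒ hhchcTPccPh ⇒ hhchccPccPh ⇒ hhchccchccPh ⇒ hhchccchccchh

S ⇒ PPh   [S -> P P h]
PPh ⇒ TPcPh   [P -> T P c]
TPcPh ⇒ hTPcPh   [T -> h T]
hTPcPh ⇒ hhPcPcPh   [T -> h P c]
hhPcPcPh ⇒ hhchcPcPh   [P -> c h]
hhchcPcPh ⇒ hhchcTPccPh   [P -> T P c]
hhchcTPccPh ⇒ hhchccPccPh   [T -> c]
hhchccPccPh ⇒ hhchccchccPh   [P -> c h]
hhchccchccPh ⇒ hhchccchccchh   [P -> c h]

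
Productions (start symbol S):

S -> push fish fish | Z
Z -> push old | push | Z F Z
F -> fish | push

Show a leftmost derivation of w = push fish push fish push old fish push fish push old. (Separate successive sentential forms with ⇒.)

S ⇒ Z   [S -> Z]
Z ⇒ Z F Z   [Z -> Z F Z]
Z F Z ⇒ Z F Z F Z   [Z -> Z F Z]
Z F Z F Z ⇒ push F Z F Z   [Z -> push]
push F Z F Z ⇒ push fish Z F Z   [F -> fish]
push fish Z F Z ⇒ push fish Z F Z F Z   [Z -> Z F Z]
push fish Z F Z F Z ⇒ push fish Z F Z F Z F Z   [Z -> Z F Z]
push fish Z F Z F Z F Z ⇒ push fish push F Z F Z F Z   [Z -> push]
push fish push F Z F Z F Z ⇒ push fish push fish Z F Z F Z   [F -> fish]
push fish push fish Z F Z F Z ⇒ push fish push fish push old F Z F Z   [Z -> push old]
push fish push fish push old F Z F Z ⇒ push fish push fish push old fish Z F Z   [F -> fish]
push fish push fish push old fish Z F Z ⇒ push fish push fish push old fish push F Z   [Z -> push]
push fish push fish push old fish push F Z ⇒ push fish push fish push old fish push fish Z   [F -> fish]
push fish push fish push old fish push fish Z ⇒ push fish push fish push old fish push fish push old   [Z -> push old]

S ⇒ Z ⇒ Z F Z ⇒ Z F Z F Z ⇒ push F Z F Z ⇒ push fish Z F Z ⇒ push fish Z F Z F Z ⇒ push fish Z F Z F Z F Z ⇒ push fish push F Z F Z F Z ⇒ push fish push fish Z F Z F Z ⇒ push fish push fish push old F Z F Z ⇒ push fish push fish push old fish Z F Z ⇒ push fish push fish push old fish push F Z ⇒ push fish push fish push old fish push fish Z ⇒ push fish push fish push old fish push fish push old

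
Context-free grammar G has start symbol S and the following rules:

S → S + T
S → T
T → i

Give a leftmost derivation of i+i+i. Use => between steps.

S => S+T => S+T+T => T+T+T => i+T+T => i+i+T => i+i+i

S => S+T   [S → S + T]
S+T => S+T+T   [S → S + T]
S+T+T => T+T+T   [S → T]
T+T+T => i+T+T   [T → i]
i+T+T => i+i+T   [T → i]
i+i+T => i+i+i   [T → i]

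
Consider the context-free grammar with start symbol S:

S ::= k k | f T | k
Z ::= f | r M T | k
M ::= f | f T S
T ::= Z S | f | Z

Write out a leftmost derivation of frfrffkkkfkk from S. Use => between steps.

S => fT => fZS => frMTS => frfTSTS => frfZSSTS => frfrMTSSTS => frfrfTSSTS => frfrffSSTS => frfrffkSTS => frfrffkkkTS => frfrffkkkfS => frfrffkkkfkk

S => fT   [S ::= f T]
fT => fZS   [T ::= Z S]
fZS => frMTS   [Z ::= r M T]
frMTS => frfTSTS   [M ::= f T S]
frfTSTS => frfZSSTS   [T ::= Z S]
frfZSSTS => frfrMTSSTS   [Z ::= r M T]
frfrMTSSTS => frfrfTSSTS   [M ::= f]
frfrfTSSTS => frfrffSSTS   [T ::= f]
frfrffSSTS => frfrffkSTS   [S ::= k]
frfrffkSTS => frfrffkkkTS   [S ::= k k]
frfrffkkkTS => frfrffkkkfS   [T ::= f]
frfrffkkkfS => frfrffkkkfkk   [S ::= k k]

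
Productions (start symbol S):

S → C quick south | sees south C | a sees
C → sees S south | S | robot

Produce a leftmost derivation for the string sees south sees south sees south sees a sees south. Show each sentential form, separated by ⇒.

S ⇒ sees south C ⇒ sees south S ⇒ sees south sees south C ⇒ sees south sees south S ⇒ sees south sees south sees south C ⇒ sees south sees south sees south sees S south ⇒ sees south sees south sees south sees a sees south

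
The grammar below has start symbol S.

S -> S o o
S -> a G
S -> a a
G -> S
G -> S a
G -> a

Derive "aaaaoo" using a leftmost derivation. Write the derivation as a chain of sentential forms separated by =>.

S => aG => aS => aSoo => aaGoo => aaSoo => aaaaoo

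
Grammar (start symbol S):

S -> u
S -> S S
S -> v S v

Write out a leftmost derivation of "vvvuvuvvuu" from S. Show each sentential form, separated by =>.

S => SS => SSS => vSvSS => vvSvvSS => vvSSvvSS => vvvSvSvvSS => vvvuvSvvSS => vvvuvuvvSS => vvvuvuvvuS => vvvuvuvvuu

S => SS   [S -> S S]
SS => SSS   [S -> S S]
SSS => vSvSS   [S -> v S v]
vSvSS => vvSvvSS   [S -> v S v]
vvSvvSS => vvSSvvSS   [S -> S S]
vvSSvvSS => vvvSvSvvSS   [S -> v S v]
vvvSvSvvSS => vvvuvSvvSS   [S -> u]
vvvuvSvvSS => vvvuvuvvSS   [S -> u]
vvvuvuvvSS => vvvuvuvvuS   [S -> u]
vvvuvuvvuS => vvvuvuvvuu   [S -> u]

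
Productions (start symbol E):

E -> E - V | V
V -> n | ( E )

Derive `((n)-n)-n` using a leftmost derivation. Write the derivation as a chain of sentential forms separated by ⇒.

E ⇒ E-V   [E -> E - V]
E-V ⇒ V-V   [E -> V]
V-V ⇒ (E)-V   [V -> ( E )]
(E)-V ⇒ (E-V)-V   [E -> E - V]
(E-V)-V ⇒ (V-V)-V   [E -> V]
(V-V)-V ⇒ ((E)-V)-V   [V -> ( E )]
((E)-V)-V ⇒ ((V)-V)-V   [E -> V]
((V)-V)-V ⇒ ((n)-V)-V   [V -> n]
((n)-V)-V ⇒ ((n)-n)-V   [V -> n]
((n)-n)-V ⇒ ((n)-n)-n   [V -> n]

E ⇒ E-V ⇒ V-V ⇒ (E)-V ⇒ (E-V)-V ⇒ (V-V)-V ⇒ ((E)-V)-V ⇒ ((V)-V)-V ⇒ ((n)-V)-V ⇒ ((n)-n)-V ⇒ ((n)-n)-n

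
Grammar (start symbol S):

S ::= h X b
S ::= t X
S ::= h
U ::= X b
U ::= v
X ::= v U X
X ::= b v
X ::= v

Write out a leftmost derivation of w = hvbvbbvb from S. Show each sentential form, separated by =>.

S=>hXb=>hvUXb=>hvXbXb=>hvbvbXb=>hvbvbbvb

S => hXb   [S ::= h X b]
hXb => hvUXb   [X ::= v U X]
hvUXb => hvXbXb   [U ::= X b]
hvXbXb => hvbvbXb   [X ::= b v]
hvbvbXb => hvbvbbvb   [X ::= b v]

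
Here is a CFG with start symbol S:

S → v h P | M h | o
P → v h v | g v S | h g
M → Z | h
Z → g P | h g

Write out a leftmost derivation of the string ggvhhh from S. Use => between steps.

S => Mh   [S → M h]
Mh => Zh   [M → Z]
Zh => gPh   [Z → g P]
gPh => ggvSh   [P → g v S]
ggvSh => ggvMhh   [S → M h]
ggvMhh => ggvhhh   [M → h]

S => Mh => Zh => gPh => ggvSh => ggvMhh => ggvhhh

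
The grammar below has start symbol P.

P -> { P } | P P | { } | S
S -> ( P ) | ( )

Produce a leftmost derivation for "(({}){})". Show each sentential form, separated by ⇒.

P ⇒ S   [P -> S]
S ⇒ (P)   [S -> ( P )]
(P) ⇒ (PP)   [P -> P P]
(PP) ⇒ (SP)   [P -> S]
(SP) ⇒ ((P)P)   [S -> ( P )]
((P)P) ⇒ (({})P)   [P -> { }]
(({})P) ⇒ (({}){})   [P -> { }]

P ⇒ S ⇒ (P) ⇒ (PP) ⇒ (SP) ⇒ ((P)P) ⇒ (({})P) ⇒ (({}){})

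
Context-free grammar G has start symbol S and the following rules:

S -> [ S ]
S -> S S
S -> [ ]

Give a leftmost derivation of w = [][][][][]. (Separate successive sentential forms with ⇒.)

S ⇒ SS   [S -> S S]
SS ⇒ []S   [S -> [ ]]
[]S ⇒ []SS   [S -> S S]
[]SS ⇒ []SSS   [S -> S S]
[]SSS ⇒ []SSSS   [S -> S S]
[]SSSS ⇒ [][]SSS   [S -> [ ]]
[][]SSS ⇒ [][][]SS   [S -> [ ]]
[][][]SS ⇒ [][][][]S   [S -> [ ]]
[][][][]S ⇒ [][][][][]   [S -> [ ]]

S ⇒ SS ⇒ []S ⇒ []SS ⇒ []SSS ⇒ []SSSS ⇒ [][]SSS ⇒ [][][]SS ⇒ [][][][]S ⇒ [][][][][]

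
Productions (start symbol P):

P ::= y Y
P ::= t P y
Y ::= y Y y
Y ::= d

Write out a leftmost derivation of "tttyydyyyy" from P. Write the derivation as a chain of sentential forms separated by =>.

P => tPy => ttPyy => tttPyyy => tttyYyyy => tttyyYyyyy => tttyydyyyy

P => tPy   [P ::= t P y]
tPy => ttPyy   [P ::= t P y]
ttPyy => tttPyyy   [P ::= t P y]
tttPyyy => tttyYyyy   [P ::= y Y]
tttyYyyy => tttyyYyyyy   [Y ::= y Y y]
tttyyYyyyy => tttyydyyyy   [Y ::= d]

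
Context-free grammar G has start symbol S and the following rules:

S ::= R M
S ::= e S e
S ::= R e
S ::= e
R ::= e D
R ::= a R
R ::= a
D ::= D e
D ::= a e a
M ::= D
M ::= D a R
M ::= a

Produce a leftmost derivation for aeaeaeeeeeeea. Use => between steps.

S => RM   [S ::= R M]
RM => aRM   [R ::= a R]
aRM => aeDM   [R ::= e D]
aeDM => aeDeM   [D ::= D e]
aeDeM => aeDeeM   [D ::= D e]
aeDeeM => aeDeeeM   [D ::= D e]
aeDeeeM => aeDeeeeM   [D ::= D e]
aeDeeeeM => aeDeeeeeM   [D ::= D e]
aeDeeeeeM => aeDeeeeeeM   [D ::= D e]
aeDeeeeeeM => aeDeeeeeeeM   [D ::= D e]
aeDeeeeeeeM => aeaeaeeeeeeeM   [D ::= a e a]
aeaeaeeeeeeeM => aeaeaeeeeeeea   [M ::= a]

S => RM => aRM => aeDM => aeDeM => aeDeeM => aeDeeeM => aeDeeeeM => aeDeeeeeM => aeDeeeeeeM => aeDeeeeeeeM => aeaeaeeeeeeeM => aeaeaeeeeeeea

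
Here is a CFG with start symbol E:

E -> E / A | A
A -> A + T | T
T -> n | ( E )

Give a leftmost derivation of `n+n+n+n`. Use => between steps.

E => A   [E -> A]
A => A+T   [A -> A + T]
A+T => A+T+T   [A -> A + T]
A+T+T => A+T+T+T   [A -> A + T]
A+T+T+T => T+T+T+T   [A -> T]
T+T+T+T => n+T+T+T   [T -> n]
n+T+T+T => n+n+T+T   [T -> n]
n+n+T+T => n+n+n+T   [T -> n]
n+n+n+T => n+n+n+n   [T -> n]

E => A => A+T => A+T+T => A+T+T+T => T+T+T+T => n+T+T+T => n+n+T+T => n+n+n+T => n+n+n+n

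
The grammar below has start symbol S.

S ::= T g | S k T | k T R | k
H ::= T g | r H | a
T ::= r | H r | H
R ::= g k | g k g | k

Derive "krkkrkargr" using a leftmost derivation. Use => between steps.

S => SkT   [S ::= S k T]
SkT => SkTkT   [S ::= S k T]
SkTkT => kTRkTkT   [S ::= k T R]
kTRkTkT => krRkTkT   [T ::= r]
krRkTkT => krkkTkT   [R ::= k]
krkkTkT => krkkrkT   [T ::= r]
krkkrkT => krkkrkHr   [T ::= H r]
krkkrkHr => krkkrkTgr   [H ::= T g]
krkkrkTgr => krkkrkHrgr   [T ::= H r]
krkkrkHrgr => krkkrkargr   [H ::= a]

S => SkT => SkTkT => kTRkTkT => krRkTkT => krkkTkT => krkkrkT => krkkrkHr => krkkrkTgr => krkkrkHrgr => krkkrkargr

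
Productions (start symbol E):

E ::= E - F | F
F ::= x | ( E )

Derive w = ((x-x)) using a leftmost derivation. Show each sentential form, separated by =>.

E => F => (E) => (F) => ((E)) => ((E-F)) => ((F-F)) => ((x-F)) => ((x-x))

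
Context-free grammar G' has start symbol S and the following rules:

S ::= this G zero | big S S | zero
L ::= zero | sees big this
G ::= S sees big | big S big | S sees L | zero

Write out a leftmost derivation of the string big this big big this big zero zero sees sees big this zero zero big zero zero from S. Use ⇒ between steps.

S ⇒ big S S   [S ::= big S S]
big S S ⇒ big this G zero S   [S ::= this G zero]
big this G zero S ⇒ big this big S big zero S   [G ::= big S big]
big this big S big zero S ⇒ big this big big S S big zero S   [S ::= big S S]
big this big big S S big zero S ⇒ big this big big this G zero S big zero S   [S ::= this G zero]
big this big big this G zero S big zero S ⇒ big this big big this S sees L zero S big zero S   [G ::= S sees L]
big this big big this S sees L zero S big zero S ⇒ big this big big this big S S sees L zero S big zero S   [S ::= big S S]
big this big big this big S S sees L zero S big zero S ⇒ big this big big this big zero S sees L zero S big zero S   [S ::= zero]
big this big big this big zero S sees L zero S big zero S ⇒ big this big big this big zero zero sees L zero S big zero S   [S ::= zero]
big this big big this big zero zero sees L zero S big zero S ⇒ big this big big this big zero zero sees sees big this zero S big zero S   [L ::= sees big this]
big this big big this big zero zero sees sees big this zero S big zero S ⇒ big this big big this big zero zero sees sees big this zero zero big zero S   [S ::= zero]
big this big big this big zero zero sees sees big this zero zero big zero S ⇒ big this big big this big zero zero sees sees big this zero zero big zero zero   [S ::= zero]

S ⇒ big S S ⇒ big this G zero S ⇒ big this big S big zero S ⇒ big this big big S S big zero S ⇒ big this big big this G zero S big zero S ⇒ big this big big this S sees L zero S big zero S ⇒ big this big big this big S S sees L zero S big zero S ⇒ big this big big this big zero S sees L zero S big zero S ⇒ big this big big this big zero zero sees L zero S big zero S ⇒ big this big big this big zero zero sees sees big this zero S big zero S ⇒ big this big big this big zero zero sees sees big this zero zero big zero S ⇒ big this big big this big zero zero sees sees big this zero zero big zero zero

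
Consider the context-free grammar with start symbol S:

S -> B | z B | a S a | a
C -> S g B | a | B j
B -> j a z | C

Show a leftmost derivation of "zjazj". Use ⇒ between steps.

S ⇒ zB   [S -> z B]
zB ⇒ zC   [B -> C]
zC ⇒ zBj   [C -> B j]
zBj ⇒ zjazj   [B -> j a z]

S ⇒ zB ⇒ zC ⇒ zBj ⇒ zjazj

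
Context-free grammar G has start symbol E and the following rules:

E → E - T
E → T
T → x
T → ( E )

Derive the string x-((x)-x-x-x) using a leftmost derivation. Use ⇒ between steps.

E ⇒ E-T ⇒ T-T ⇒ x-T ⇒ x-(E) ⇒ x-(E-T) ⇒ x-(E-T-T) ⇒ x-(E-T-T-T) ⇒ x-(T-T-T-T) ⇒ x-((E)-T-T-T) ⇒ x-((T)-T-T-T) ⇒ x-((x)-T-T-T) ⇒ x-((x)-x-T-T) ⇒ x-((x)-x-x-T) ⇒ x-((x)-x-x-x)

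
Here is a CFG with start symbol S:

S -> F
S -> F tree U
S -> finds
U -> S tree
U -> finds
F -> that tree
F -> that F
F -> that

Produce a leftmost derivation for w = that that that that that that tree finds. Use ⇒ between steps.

S ⇒ F tree U ⇒ that F tree U ⇒ that that F tree U ⇒ that that that F tree U ⇒ that that that that F tree U ⇒ that that that that that F tree U ⇒ that that that that that that tree U ⇒ that that that that that that tree finds

S ⇒ F tree U   [S -> F tree U]
F tree U ⇒ that F tree U   [F -> that F]
that F tree U ⇒ that that F tree U   [F -> that F]
that that F tree U ⇒ that that that F tree U   [F -> that F]
that that that F tree U ⇒ that that that that F tree U   [F -> that F]
that that that that F tree U ⇒ that that that that that F tree U   [F -> that F]
that that that that that F tree U ⇒ that that that that that that tree U   [F -> that]
that that that that that that tree U ⇒ that that that that that that tree finds   [U -> finds]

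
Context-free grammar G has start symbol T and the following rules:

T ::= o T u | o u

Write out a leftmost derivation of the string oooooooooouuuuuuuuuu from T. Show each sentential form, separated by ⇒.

T ⇒ oTu ⇒ ooTuu ⇒ oooTuuu ⇒ ooooTuuuu ⇒ oooooTuuuuu ⇒ ooooooTuuuuuu ⇒ oooooooTuuuuuuu ⇒ ooooooooTuuuuuuuu ⇒ oooooooooTuuuuuuuuu ⇒ oooooooooouuuuuuuuuu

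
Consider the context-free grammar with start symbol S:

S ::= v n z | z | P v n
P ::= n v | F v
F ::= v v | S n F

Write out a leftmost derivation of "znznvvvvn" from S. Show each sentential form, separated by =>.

S => Pvn => Fvvn => SnFvvn => znFvvn => znSnFvvn => znznFvvn => znznvvvvn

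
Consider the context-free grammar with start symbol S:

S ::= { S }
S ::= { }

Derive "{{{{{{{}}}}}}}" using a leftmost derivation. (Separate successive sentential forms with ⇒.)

S ⇒ {S}   [S ::= { S }]
{S} ⇒ {{S}}   [S ::= { S }]
{{S}} ⇒ {{{S}}}   [S ::= { S }]
{{{S}}} ⇒ {{{{S}}}}   [S ::= { S }]
{{{{S}}}} ⇒ {{{{{S}}}}}   [S ::= { S }]
{{{{{S}}}}} ⇒ {{{{{{S}}}}}}   [S ::= { S }]
{{{{{{S}}}}}} ⇒ {{{{{{{}}}}}}}   [S ::= { }]

S⇒{S}⇒{{S}}⇒{{{S}}}⇒{{{{S}}}}⇒{{{{{S}}}}}⇒{{{{{{S}}}}}}⇒{{{{{{{}}}}}}}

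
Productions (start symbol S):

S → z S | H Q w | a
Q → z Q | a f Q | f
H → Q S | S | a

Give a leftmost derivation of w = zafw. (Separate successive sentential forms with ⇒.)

S⇒HQw⇒SQw⇒zSQw⇒zaQw⇒zafw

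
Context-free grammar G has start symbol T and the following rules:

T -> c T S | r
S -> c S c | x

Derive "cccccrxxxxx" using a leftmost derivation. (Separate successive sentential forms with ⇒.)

T ⇒ cTS   [T -> c T S]
cTS ⇒ ccTSS   [T -> c T S]
ccTSS ⇒ cccTSSS   [T -> c T S]
cccTSSS ⇒ ccccTSSSS   [T -> c T S]
ccccTSSSS ⇒ cccccTSSSSS   [T -> c T S]
cccccTSSSSS ⇒ cccccrSSSSS   [T -> r]
cccccrSSSSS ⇒ cccccrxSSSS   [S -> x]
cccccrxSSSS ⇒ cccccrxxSSS   [S -> x]
cccccrxxSSS ⇒ cccccrxxxSS   [S -> x]
cccccrxxxSS ⇒ cccccrxxxxS   [S -> x]
cccccrxxxxS ⇒ cccccrxxxxx   [S -> x]

T ⇒ cTS ⇒ ccTSS ⇒ cccTSSS ⇒ ccccTSSSS ⇒ cccccTSSSSS ⇒ cccccrSSSSS ⇒ cccccrxSSSS ⇒ cccccrxxSSS ⇒ cccccrxxxSS ⇒ cccccrxxxxS ⇒ cccccrxxxxx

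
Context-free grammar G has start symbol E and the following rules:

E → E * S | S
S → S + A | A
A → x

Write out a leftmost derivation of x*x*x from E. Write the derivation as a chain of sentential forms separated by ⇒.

E ⇒ E*S   [E → E * S]
E*S ⇒ E*S*S   [E → E * S]
E*S*S ⇒ S*S*S   [E → S]
S*S*S ⇒ A*S*S   [S → A]
A*S*S ⇒ x*S*S   [A → x]
x*S*S ⇒ x*A*S   [S → A]
x*A*S ⇒ x*x*S   [A → x]
x*x*S ⇒ x*x*A   [S → A]
x*x*A ⇒ x*x*x   [A → x]

E ⇒ E*S ⇒ E*S*S ⇒ S*S*S ⇒ A*S*S ⇒ x*S*S ⇒ x*A*S ⇒ x*x*S ⇒ x*x*A ⇒ x*x*x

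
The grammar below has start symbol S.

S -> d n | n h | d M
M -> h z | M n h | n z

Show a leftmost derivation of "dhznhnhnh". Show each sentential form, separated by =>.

S => dM => dMnh => dMnhnh => dMnhnhnh => dhznhnhnh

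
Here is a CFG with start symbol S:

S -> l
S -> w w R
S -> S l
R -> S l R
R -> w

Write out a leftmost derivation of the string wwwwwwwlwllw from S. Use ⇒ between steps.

S ⇒ wwR ⇒ wwSlR ⇒ wwSllR ⇒ wwwwRllR ⇒ wwwwSlRllR ⇒ wwwwwwRlRllR ⇒ wwwwwwwlRllR ⇒ wwwwwwwlwllR ⇒ wwwwwwwlwllw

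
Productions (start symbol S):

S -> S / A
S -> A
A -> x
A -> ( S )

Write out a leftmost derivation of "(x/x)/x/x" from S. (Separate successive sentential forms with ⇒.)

S ⇒ S/A   [S -> S / A]
S/A ⇒ S/A/A   [S -> S / A]
S/A/A ⇒ A/A/A   [S -> A]
A/A/A ⇒ (S)/A/A   [A -> ( S )]
(S)/A/A ⇒ (S/A)/A/A   [S -> S / A]
(S/A)/A/A ⇒ (A/A)/A/A   [S -> A]
(A/A)/A/A ⇒ (x/A)/A/A   [A -> x]
(x/A)/A/A ⇒ (x/x)/A/A   [A -> x]
(x/x)/A/A ⇒ (x/x)/x/A   [A -> x]
(x/x)/x/A ⇒ (x/x)/x/x   [A -> x]

S ⇒ S/A ⇒ S/A/A ⇒ A/A/A ⇒ (S)/A/A ⇒ (S/A)/A/A ⇒ (A/A)/A/A ⇒ (x/A)/A/A ⇒ (x/x)/A/A ⇒ (x/x)/x/A ⇒ (x/x)/x/x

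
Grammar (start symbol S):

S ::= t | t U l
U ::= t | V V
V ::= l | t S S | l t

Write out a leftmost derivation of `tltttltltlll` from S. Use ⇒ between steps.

S ⇒ tUl   [S ::= t U l]
tUl ⇒ tVVl   [U ::= V V]
tVVl ⇒ tlVl   [V ::= l]
tlVl ⇒ tltSSl   [V ::= t S S]
tltSSl ⇒ tlttUlSl   [S ::= t U l]
tlttUlSl ⇒ tltttlSl   [U ::= t]
tltttlSl ⇒ tltttltUll   [S ::= t U l]
tltttltUll ⇒ tltttltVVll   [U ::= V V]
tltttltVVll ⇒ tltttltltVll   [V ::= l t]
tltttltltVll ⇒ tltttltltlll   [V ::= l]

S ⇒ tUl ⇒ tVVl ⇒ tlVl ⇒ tltSSl ⇒ tlttUlSl ⇒ tltttlSl ⇒ tltttltUll ⇒ tltttltVVll ⇒ tltttltltVll ⇒ tltttltltlll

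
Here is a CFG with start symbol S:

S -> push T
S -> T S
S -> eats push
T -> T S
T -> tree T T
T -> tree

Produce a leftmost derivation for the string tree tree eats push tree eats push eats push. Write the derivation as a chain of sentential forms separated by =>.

S => T S => T S S => tree T T S S => tree T S T S S => tree tree S T S S => tree tree eats push T S S => tree tree eats push tree S S => tree tree eats push tree eats push S => tree tree eats push tree eats push eats push

S => T S   [S -> T S]
T S => T S S   [T -> T S]
T S S => tree T T S S   [T -> tree T T]
tree T T S S => tree T S T S S   [T -> T S]
tree T S T S S => tree tree S T S S   [T -> tree]
tree tree S T S S => tree tree eats push T S S   [S -> eats push]
tree tree eats push T S S => tree tree eats push tree S S   [T -> tree]
tree tree eats push tree S S => tree tree eats push tree eats push S   [S -> eats push]
tree tree eats push tree eats push S => tree tree eats push tree eats push eats push   [S -> eats push]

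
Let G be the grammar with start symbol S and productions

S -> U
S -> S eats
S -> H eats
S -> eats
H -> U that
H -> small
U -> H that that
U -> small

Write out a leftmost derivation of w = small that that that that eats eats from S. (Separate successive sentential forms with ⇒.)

S ⇒ S eats   [S -> S eats]
S eats ⇒ H eats eats   [S -> H eats]
H eats eats ⇒ U that eats eats   [H -> U that]
U that eats eats ⇒ H that that that eats eats   [U -> H that that]
H that that that eats eats ⇒ U that that that that eats eats   [H -> U that]
U that that that that eats eats ⇒ small that that that that eats eats   [U -> small]

S ⇒ S eats ⇒ H eats eats ⇒ U that eats eats ⇒ H that that that eats eats ⇒ U that that that that eats eats ⇒ small that that that that eats eats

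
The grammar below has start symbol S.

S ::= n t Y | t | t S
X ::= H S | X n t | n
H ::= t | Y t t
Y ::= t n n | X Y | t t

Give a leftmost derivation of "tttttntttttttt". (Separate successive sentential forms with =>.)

S=>tS=>ttS=>tttS=>ttttS=>tttttS=>tttttntY=>tttttntXY=>tttttntHSY=>tttttntYttSY=>tttttntttttSY=>tttttnttttttY=>tttttntttttttt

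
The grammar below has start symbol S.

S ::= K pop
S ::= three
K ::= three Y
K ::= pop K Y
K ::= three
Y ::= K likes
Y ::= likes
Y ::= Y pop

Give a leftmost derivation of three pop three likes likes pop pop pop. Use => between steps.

S => K pop => three Y pop => three Y pop pop => three Y pop pop pop => three K likes pop pop pop => three pop K Y likes pop pop pop => three pop three Y likes pop pop pop => three pop three likes likes pop pop pop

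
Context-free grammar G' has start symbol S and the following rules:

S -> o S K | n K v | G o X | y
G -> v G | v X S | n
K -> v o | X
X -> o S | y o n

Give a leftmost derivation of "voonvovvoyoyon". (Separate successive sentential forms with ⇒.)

S ⇒ GoX   [S -> G o X]
GoX ⇒ vXSoX   [G -> v X S]
vXSoX ⇒ voSSoX   [X -> o S]
voSSoX ⇒ vooSKSoX   [S -> o S K]
vooSKSoX ⇒ voonKvKSoX   [S -> n K v]
voonKvKSoX ⇒ voonvovKSoX   [K -> v o]
voonvovKSoX ⇒ voonvovvoSoX   [K -> v o]
voonvovvoSoX ⇒ voonvovvoyoX   [S -> y]
voonvovvoyoX ⇒ voonvovvoyoyon   [X -> y o n]

S ⇒ GoX ⇒ vXSoX ⇒ voSSoX ⇒ vooSKSoX ⇒ voonKvKSoX ⇒ voonvovKSoX ⇒ voonvovvoSoX ⇒ voonvovvoyoX ⇒ voonvovvoyoyon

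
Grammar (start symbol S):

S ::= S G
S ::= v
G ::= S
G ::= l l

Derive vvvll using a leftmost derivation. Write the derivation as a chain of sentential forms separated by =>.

S => SG => SGG => vGG => vSG => vvG => vvS => vvSG => vvvG => vvvll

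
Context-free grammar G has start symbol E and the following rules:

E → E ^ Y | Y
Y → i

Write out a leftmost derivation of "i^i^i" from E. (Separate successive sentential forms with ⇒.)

E ⇒ E^Y ⇒ E^Y^Y ⇒ Y^Y^Y ⇒ i^Y^Y ⇒ i^i^Y ⇒ i^i^i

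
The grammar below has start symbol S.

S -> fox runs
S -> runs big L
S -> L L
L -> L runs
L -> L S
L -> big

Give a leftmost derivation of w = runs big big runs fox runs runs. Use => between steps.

S => runs big L   [S -> runs big L]
runs big L => runs big L runs   [L -> L runs]
runs big L runs => runs big L S runs   [L -> L S]
runs big L S runs => runs big L runs S runs   [L -> L runs]
runs big L runs S runs => runs big big runs S runs   [L -> big]
runs big big runs S runs => runs big big runs fox runs runs   [S -> fox runs]

S => runs big L => runs big L runs => runs big L S runs => runs big L runs S runs => runs big big runs S runs => runs big big runs fox runs runs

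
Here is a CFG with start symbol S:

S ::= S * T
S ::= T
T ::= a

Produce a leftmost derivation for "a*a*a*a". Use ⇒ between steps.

S⇒S*T⇒S*T*T⇒S*T*T*T⇒T*T*T*T⇒a*T*T*T⇒a*a*T*T⇒a*a*a*T⇒a*a*a*a

S ⇒ S*T   [S ::= S * T]
S*T ⇒ S*T*T   [S ::= S * T]
S*T*T ⇒ S*T*T*T   [S ::= S * T]
S*T*T*T ⇒ T*T*T*T   [S ::= T]
T*T*T*T ⇒ a*T*T*T   [T ::= a]
a*T*T*T ⇒ a*a*T*T   [T ::= a]
a*a*T*T ⇒ a*a*a*T   [T ::= a]
a*a*a*T ⇒ a*a*a*a   [T ::= a]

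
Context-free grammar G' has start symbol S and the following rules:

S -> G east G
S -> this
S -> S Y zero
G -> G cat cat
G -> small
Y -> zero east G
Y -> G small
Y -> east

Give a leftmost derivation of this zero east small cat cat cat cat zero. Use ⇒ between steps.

S ⇒ S Y zero ⇒ this Y zero ⇒ this zero east G zero ⇒ this zero east G cat cat zero ⇒ this zero east G cat cat cat cat zero ⇒ this zero east small cat cat cat cat zero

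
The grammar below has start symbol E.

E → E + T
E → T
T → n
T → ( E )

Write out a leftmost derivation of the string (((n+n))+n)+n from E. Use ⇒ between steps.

E ⇒ E+T ⇒ T+T ⇒ (E)+T ⇒ (E+T)+T ⇒ (T+T)+T ⇒ ((E)+T)+T ⇒ ((T)+T)+T ⇒ (((E))+T)+T ⇒ (((E+T))+T)+T ⇒ (((T+T))+T)+T ⇒ (((n+T))+T)+T ⇒ (((n+n))+T)+T ⇒ (((n+n))+n)+T ⇒ (((n+n))+n)+n

E ⇒ E+T   [E → E + T]
E+T ⇒ T+T   [E → T]
T+T ⇒ (E)+T   [T → ( E )]
(E)+T ⇒ (E+T)+T   [E → E + T]
(E+T)+T ⇒ (T+T)+T   [E → T]
(T+T)+T ⇒ ((E)+T)+T   [T → ( E )]
((E)+T)+T ⇒ ((T)+T)+T   [E → T]
((T)+T)+T ⇒ (((E))+T)+T   [T → ( E )]
(((E))+T)+T ⇒ (((E+T))+T)+T   [E → E + T]
(((E+T))+T)+T ⇒ (((T+T))+T)+T   [E → T]
(((T+T))+T)+T ⇒ (((n+T))+T)+T   [T → n]
(((n+T))+T)+T ⇒ (((n+n))+T)+T   [T → n]
(((n+n))+T)+T ⇒ (((n+n))+n)+T   [T → n]
(((n+n))+n)+T ⇒ (((n+n))+n)+n   [T → n]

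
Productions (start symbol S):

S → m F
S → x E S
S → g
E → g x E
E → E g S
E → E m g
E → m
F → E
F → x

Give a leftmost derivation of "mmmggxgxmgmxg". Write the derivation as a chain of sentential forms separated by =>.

S => mF   [S → m F]
mF => mE   [F → E]
mE => mEgS   [E → E g S]
mEgS => mEmggS   [E → E m g]
mEmggS => mmmggS   [E → m]
mmmggS => mmmggxES   [S → x E S]
mmmggxES => mmmggxEgSS   [E → E g S]
mmmggxEgSS => mmmggxgxEgSS   [E → g x E]
mmmggxgxEgSS => mmmggxgxmgSS   [E → m]
mmmggxgxmgSS => mmmggxgxmgmFS   [S → m F]
mmmggxgxmgmFS => mmmggxgxmgmxS   [F → x]
mmmggxgxmgmxS => mmmggxgxmgmxg   [S → g]

S => mF => mE => mEgS => mEmggS => mmmggS => mmmggxES => mmmggxEgSS => mmmggxgxEgSS => mmmggxgxmgSS => mmmggxgxmgmFS => mmmggxgxmgmxS => mmmggxgxmgmxg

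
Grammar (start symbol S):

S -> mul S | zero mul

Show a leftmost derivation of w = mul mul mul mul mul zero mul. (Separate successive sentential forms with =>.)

S => mul S   [S -> mul S]
mul S => mul mul S   [S -> mul S]
mul mul S => mul mul mul S   [S -> mul S]
mul mul mul S => mul mul mul mul S   [S -> mul S]
mul mul mul mul S => mul mul mul mul mul S   [S -> mul S]
mul mul mul mul mul S => mul mul mul mul mul zero mul   [S -> zero mul]

S => mul S => mul mul S => mul mul mul S => mul mul mul mul S => mul mul mul mul mul S => mul mul mul mul mul zero mul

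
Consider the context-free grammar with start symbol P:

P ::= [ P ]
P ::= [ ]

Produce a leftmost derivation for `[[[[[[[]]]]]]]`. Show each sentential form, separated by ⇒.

P⇒[P]⇒[[P]]⇒[[[P]]]⇒[[[[P]]]]⇒[[[[[P]]]]]⇒[[[[[[P]]]]]]⇒[[[[[[[]]]]]]]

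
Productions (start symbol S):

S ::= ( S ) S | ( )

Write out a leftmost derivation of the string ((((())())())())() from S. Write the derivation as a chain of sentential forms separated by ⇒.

S ⇒ (S)S ⇒ ((S)S)S ⇒ (((S)S)S)S ⇒ ((((S)S)S)S)S ⇒ ((((())S)S)S)S ⇒ ((((())())S)S)S ⇒ ((((())())())S)S ⇒ ((((())())())())S ⇒ ((((())())())())()

S ⇒ (S)S   [S ::= ( S ) S]
(S)S ⇒ ((S)S)S   [S ::= ( S ) S]
((S)S)S ⇒ (((S)S)S)S   [S ::= ( S ) S]
(((S)S)S)S ⇒ ((((S)S)S)S)S   [S ::= ( S ) S]
((((S)S)S)S)S ⇒ ((((())S)S)S)S   [S ::= ( )]
((((())S)S)S)S ⇒ ((((())())S)S)S   [S ::= ( )]
((((())())S)S)S ⇒ ((((())())())S)S   [S ::= ( )]
((((())())())S)S ⇒ ((((())())())())S   [S ::= ( )]
((((())())())())S ⇒ ((((())())())())()   [S ::= ( )]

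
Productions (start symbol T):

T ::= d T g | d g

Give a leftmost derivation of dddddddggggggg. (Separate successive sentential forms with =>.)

T => dTg   [T ::= d T g]
dTg => ddTgg   [T ::= d T g]
ddTgg => dddTggg   [T ::= d T g]
dddTggg => ddddTgggg   [T ::= d T g]
ddddTgggg => dddddTggggg   [T ::= d T g]
dddddTggggg => ddddddTgggggg   [T ::= d T g]
ddddddTgggggg => dddddddggggggg   [T ::= d g]

T => dTg => ddTgg => dddTggg => ddddTgggg => dddddTggggg => ddddddTgggggg => dddddddggggggg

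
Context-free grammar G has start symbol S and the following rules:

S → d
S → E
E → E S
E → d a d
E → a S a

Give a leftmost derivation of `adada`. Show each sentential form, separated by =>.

S => E => aSa => aEa => adada

S => E   [S → E]
E => aSa   [E → a S a]
aSa => aEa   [S → E]
aEa => adada   [E → d a d]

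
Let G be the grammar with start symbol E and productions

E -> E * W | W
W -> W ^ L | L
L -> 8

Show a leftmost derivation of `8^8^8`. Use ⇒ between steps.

E ⇒ W ⇒ W^L ⇒ W^L^L ⇒ L^L^L ⇒ 8^L^L ⇒ 8^8^L ⇒ 8^8^8

E ⇒ W   [E -> W]
W ⇒ W^L   [W -> W ^ L]
W^L ⇒ W^L^L   [W -> W ^ L]
W^L^L ⇒ L^L^L   [W -> L]
L^L^L ⇒ 8^L^L   [L -> 8]
8^L^L ⇒ 8^8^L   [L -> 8]
8^8^L ⇒ 8^8^8   [L -> 8]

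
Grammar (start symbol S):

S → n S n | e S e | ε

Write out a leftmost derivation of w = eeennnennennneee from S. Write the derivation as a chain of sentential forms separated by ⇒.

S⇒eSe⇒eeSee⇒eeeSeee⇒eeenSneee⇒eeennSnneee⇒eeennnSnnneee⇒eeennneSennneee⇒eeennnenSnennneee⇒eeennnennennneee

S ⇒ eSe   [S → e S e]
eSe ⇒ eeSee   [S → e S e]
eeSee ⇒ eeeSeee   [S → e S e]
eeeSeee ⇒ eeenSneee   [S → n S n]
eeenSneee ⇒ eeennSnneee   [S → n S n]
eeennSnneee ⇒ eeennnSnnneee   [S → n S n]
eeennnSnnneee ⇒ eeennneSennneee   [S → e S e]
eeennneSennneee ⇒ eeennnenSnennneee   [S → n S n]
eeennnenSnennneee ⇒ eeennnennennneee   [S → ε]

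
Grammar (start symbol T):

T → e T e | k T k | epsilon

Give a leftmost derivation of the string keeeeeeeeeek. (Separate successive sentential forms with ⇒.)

T ⇒ kTk   [T → k T k]
kTk ⇒ keTek   [T → e T e]
keTek ⇒ keeTeek   [T → e T e]
keeTeek ⇒ keeeTeeek   [T → e T e]
keeeTeeek ⇒ keeeeTeeeek   [T → e T e]
keeeeTeeeek ⇒ keeeeeTeeeeek   [T → e T e]
keeeeeTeeeeek ⇒ keeeeeeeeeek   [T → epsilon]

T ⇒ kTk ⇒ keTek ⇒ keeTeek ⇒ keeeTeeek ⇒ keeeeTeeeek ⇒ keeeeeTeeeeek ⇒ keeeeeeeeeek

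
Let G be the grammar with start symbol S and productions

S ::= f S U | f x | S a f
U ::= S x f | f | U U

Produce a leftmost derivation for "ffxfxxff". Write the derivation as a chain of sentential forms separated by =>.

S => fSU => ffxU => ffxUU => ffxSxfU => ffxfxxfU => ffxfxxff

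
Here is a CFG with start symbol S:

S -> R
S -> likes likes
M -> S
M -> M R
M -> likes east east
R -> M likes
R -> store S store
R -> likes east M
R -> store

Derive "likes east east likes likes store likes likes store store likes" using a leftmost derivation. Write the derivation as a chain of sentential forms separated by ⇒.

S ⇒ R   [S -> R]
R ⇒ M likes   [R -> M likes]
M likes ⇒ M R likes   [M -> M R]
M R likes ⇒ M R R likes   [M -> M R]
M R R likes ⇒ S R R likes   [M -> S]
S R R likes ⇒ R R R likes   [S -> R]
R R R likes ⇒ M likes R R likes   [R -> M likes]
M likes R R likes ⇒ S likes R R likes   [M -> S]
S likes R R likes ⇒ R likes R R likes   [S -> R]
R likes R R likes ⇒ M likes likes R R likes   [R -> M likes]
M likes likes R R likes ⇒ likes east east likes likes R R likes   [M -> likes east east]
likes east east likes likes R R likes ⇒ likes east east likes likes store S store R likes   [R -> store S store]
likes east east likes likes store S store R likes ⇒ likes east east likes likes store likes likes store R likes   [S -> likes likes]
likes east east likes likes store likes likes store R likes ⇒ likes east east likes likes store likes likes store store likes   [R -> store]

S ⇒ R ⇒ M likes ⇒ M R likes ⇒ M R R likes ⇒ S R R likes ⇒ R R R likes ⇒ M likes R R likes ⇒ S likes R R likes ⇒ R likes R R likes ⇒ M likes likes R R likes ⇒ likes east east likes likes R R likes ⇒ likes east east likes likes store S store R likes ⇒ likes east east likes likes store likes likes store R likes ⇒ likes east east likes likes store likes likes store store likes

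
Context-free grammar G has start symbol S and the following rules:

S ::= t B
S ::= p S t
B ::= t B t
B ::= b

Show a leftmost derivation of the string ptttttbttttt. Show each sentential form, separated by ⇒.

S⇒pSt⇒ptBt⇒pttBtt⇒ptttBttt⇒pttttBtttt⇒ptttttBttttt⇒ptttttbttttt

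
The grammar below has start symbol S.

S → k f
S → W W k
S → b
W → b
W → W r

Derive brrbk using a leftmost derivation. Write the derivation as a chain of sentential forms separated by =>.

S => WWk => WrWk => WrrWk => brrWk => brrbk

S => WWk   [S → W W k]
WWk => WrWk   [W → W r]
WrWk => WrrWk   [W → W r]
WrrWk => brrWk   [W → b]
brrWk => brrbk   [W → b]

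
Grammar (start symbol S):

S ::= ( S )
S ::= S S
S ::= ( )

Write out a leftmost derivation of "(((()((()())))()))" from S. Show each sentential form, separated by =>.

S => (S) => ((S)) => ((SS)) => (((S)S)) => (((SS)S)) => (((()S)S)) => (((()(S))S)) => (((()((S)))S)) => (((()((SS)))S)) => (((()((()S)))S)) => (((()((()())))S)) => (((()((()())))()))

S => (S)   [S ::= ( S )]
(S) => ((S))   [S ::= ( S )]
((S)) => ((SS))   [S ::= S S]
((SS)) => (((S)S))   [S ::= ( S )]
(((S)S)) => (((SS)S))   [S ::= S S]
(((SS)S)) => (((()S)S))   [S ::= ( )]
(((()S)S)) => (((()(S))S))   [S ::= ( S )]
(((()(S))S)) => (((()((S)))S))   [S ::= ( S )]
(((()((S)))S)) => (((()((SS)))S))   [S ::= S S]
(((()((SS)))S)) => (((()((()S)))S))   [S ::= ( )]
(((()((()S)))S)) => (((()((()())))S))   [S ::= ( )]
(((()((()())))S)) => (((()((()())))()))   [S ::= ( )]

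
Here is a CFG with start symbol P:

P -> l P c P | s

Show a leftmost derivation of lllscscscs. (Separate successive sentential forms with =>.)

P => lPcP   [P -> l P c P]
lPcP => llPcPcP   [P -> l P c P]
llPcPcP => lllPcPcPcP   [P -> l P c P]
lllPcPcPcP => lllscPcPcP   [P -> s]
lllscPcPcP => lllscscPcP   [P -> s]
lllscscPcP => lllscscscP   [P -> s]
lllscscscP => lllscscscs   [P -> s]

P => lPcP => llPcPcP => lllPcPcPcP => lllscPcPcP => lllscscPcP => lllscscscP => lllscscscs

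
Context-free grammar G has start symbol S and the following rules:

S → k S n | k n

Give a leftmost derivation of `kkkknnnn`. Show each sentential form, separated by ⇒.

S ⇒ kSn   [S → k S n]
kSn ⇒ kkSnn   [S → k S n]
kkSnn ⇒ kkkSnnn   [S → k S n]
kkkSnnn ⇒ kkkknnnn   [S → k n]

S⇒kSn⇒kkSnn⇒kkkSnnn⇒kkkknnnn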